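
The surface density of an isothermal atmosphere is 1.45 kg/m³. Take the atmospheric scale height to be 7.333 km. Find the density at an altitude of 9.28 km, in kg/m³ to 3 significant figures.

ρ ≈ 0.409 kg/m³

In an isothermal atmosphere, density decays like pressure: ρ = ρ₀ exp(−z/H).
z/H = 9280.0/7333.0 = 1.2655; exp(−1.2655) = 0.28210.
ρ = 1.45 × 0.28210 = 0.40904 kg/m³.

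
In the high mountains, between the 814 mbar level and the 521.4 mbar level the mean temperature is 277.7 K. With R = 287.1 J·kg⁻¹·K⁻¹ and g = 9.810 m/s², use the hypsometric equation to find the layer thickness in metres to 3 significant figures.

Δz ≈ 3620 m

Hypsometric equation: Δz = (R T̄/g) ln(P₁/P₂).
R T̄/g = 287.1 × 277.7 / 9.810 = 8127.2 m.
ln(814/521.4) = ln(1.5612) = 0.44545.
Δz = 8127.2 × 0.44545 = 3620.3 m.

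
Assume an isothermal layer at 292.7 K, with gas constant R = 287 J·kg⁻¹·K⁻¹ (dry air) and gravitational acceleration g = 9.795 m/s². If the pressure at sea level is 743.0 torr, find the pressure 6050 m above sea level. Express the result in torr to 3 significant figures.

Scale height: H = RT/g = 287 × 292.7 / 9.795 = 8576.3 m.
Barometric formula: P = P₀ exp(−z/H).
z/H = 6050.0/8576.3 = 0.70543; exp(−0.70543) = 0.49390.
P = 743.0 × 0.49390 = 366.97 torr.

P ≈ 367 torr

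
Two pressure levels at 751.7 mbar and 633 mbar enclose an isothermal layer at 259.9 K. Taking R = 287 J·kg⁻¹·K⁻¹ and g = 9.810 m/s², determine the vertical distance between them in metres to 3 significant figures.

Hypsometric equation: Δz = (R T̄/g) ln(P₁/P₂).
R T̄/g = 287 × 259.9 / 9.810 = 7603.6 m.
ln(751.7/633) = ln(1.1875) = 0.17185.
Δz = 7603.6 × 0.17185 = 1306.7 m.

Δz ≈ 1310 m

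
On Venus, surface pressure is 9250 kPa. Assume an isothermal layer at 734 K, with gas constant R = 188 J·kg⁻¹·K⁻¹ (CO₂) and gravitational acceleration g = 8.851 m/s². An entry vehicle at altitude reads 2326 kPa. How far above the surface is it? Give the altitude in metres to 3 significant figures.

z ≈ 21500 m

Scale height: H = RT/g = 188 × 734 / 8.851 = 15591 m.
Invert the barometric formula: z = H ln(P₀/P).
P₀/P = 9250/2326 = 3.9768; ln(3.9768) = 1.3805.
z = 15591 × 1.3805 = 21523 m.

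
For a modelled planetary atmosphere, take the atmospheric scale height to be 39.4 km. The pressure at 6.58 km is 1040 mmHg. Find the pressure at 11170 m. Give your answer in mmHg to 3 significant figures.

P ≈ 926 mmHg

Between two levels, P₂ = P₁ exp(−Δz/H) with Δz = z₂ − z₁.
Δz = 11170 − 6580.0 = 4590.0 m; Δz/H = 4590.0/39400 = 0.11650.
P₂ = 1040 × exp(−0.11650) = 1040 × 0.89003 = 925.63 mmHg.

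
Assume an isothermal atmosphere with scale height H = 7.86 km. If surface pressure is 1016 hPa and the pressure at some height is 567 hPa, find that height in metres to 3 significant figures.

Invert the barometric formula: z = H ln(P₀/P).
P₀/P = 1016/567 = 1.7919; ln(1.7919) = 0.58328.
z = 7860.0 × 0.58328 = 4584.6 m.

z ≈ 4580 m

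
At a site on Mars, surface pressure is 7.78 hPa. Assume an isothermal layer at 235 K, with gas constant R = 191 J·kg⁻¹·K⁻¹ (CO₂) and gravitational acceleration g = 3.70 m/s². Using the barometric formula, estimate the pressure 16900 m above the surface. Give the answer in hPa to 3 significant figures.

Scale height: H = RT/g = 191 × 235 / 3.70 = 12131 m.
Barometric formula: P = P₀ exp(−z/H).
z/H = 16900/12131 = 1.3931; exp(−1.3931) = 0.24830.
P = 7.78 × 0.24830 = 1.9318 hPa.

P ≈ 1.93 hPa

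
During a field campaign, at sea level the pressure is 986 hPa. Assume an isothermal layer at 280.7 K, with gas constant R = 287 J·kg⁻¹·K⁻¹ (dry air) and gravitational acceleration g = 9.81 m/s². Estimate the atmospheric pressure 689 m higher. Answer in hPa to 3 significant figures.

P ≈ 907 hPa

Scale height: H = RT/g = 287 × 280.7 / 9.81 = 8212.1 m.
Barometric formula: P = P₀ exp(−z/H).
z/H = 689.00/8212.1 = 0.083901; exp(−0.083901) = 0.91952.
P = 986 × 0.91952 = 906.65 hPa.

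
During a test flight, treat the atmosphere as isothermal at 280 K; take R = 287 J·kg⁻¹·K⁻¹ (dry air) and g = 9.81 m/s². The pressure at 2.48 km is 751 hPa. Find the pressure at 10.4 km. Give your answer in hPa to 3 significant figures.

Scale height: H = RT/g = 287 × 280 / 9.81 = 8191.6 m.
Between two levels, P₂ = P₁ exp(−Δz/H) with Δz = z₂ − z₁.
Δz = 10400 − 2480.0 = 7920.0 m; Δz/H = 7920.0/8191.6 = 0.96684.
P₂ = 751 × exp(−0.96684) = 751 × 0.38028 = 285.59 hPa.

P ≈ 286 hPa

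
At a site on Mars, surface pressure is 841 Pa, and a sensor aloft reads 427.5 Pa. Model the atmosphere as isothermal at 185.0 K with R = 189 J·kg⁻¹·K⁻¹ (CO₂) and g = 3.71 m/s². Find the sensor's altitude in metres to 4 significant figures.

Scale height: H = RT/g = 189 × 185.0 / 3.71 = 9424.5 m.
Invert the barometric formula: z = H ln(P₀/P).
P₀/P = 841/427.5 = 1.9673; ln(1.9673) = 0.67666.
z = 9424.5 × 0.67666 = 6377.2 m.

z ≈ 6377 m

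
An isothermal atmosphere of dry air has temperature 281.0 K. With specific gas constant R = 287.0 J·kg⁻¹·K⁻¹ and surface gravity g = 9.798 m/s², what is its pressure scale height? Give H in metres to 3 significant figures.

The scale height of an isothermal atmosphere is H = RT/g.
H = 287.0 × 281.0 / 9.798 = 80647/9.798 = 8231.0 m.

H ≈ 8230 m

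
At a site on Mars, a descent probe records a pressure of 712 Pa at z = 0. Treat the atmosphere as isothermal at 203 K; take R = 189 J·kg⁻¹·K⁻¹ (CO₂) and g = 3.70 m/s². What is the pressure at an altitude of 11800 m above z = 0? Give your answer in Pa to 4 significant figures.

P ≈ 228.2 Pa

Scale height: H = RT/g = 189 × 203 / 3.70 = 10369 m.
Barometric formula: P = P₀ exp(−z/H).
z/H = 11800/10369 = 1.1380; exp(−1.1380) = 0.32046.
P = 712 × 0.32046 = 228.17 Pa.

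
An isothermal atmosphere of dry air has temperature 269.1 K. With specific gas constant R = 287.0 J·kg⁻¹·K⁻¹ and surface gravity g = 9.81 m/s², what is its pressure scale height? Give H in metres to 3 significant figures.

The scale height of an isothermal atmosphere is H = RT/g.
H = 287.0 × 269.1 / 9.81 = 77232/9.81 = 7872.8 m.

H ≈ 7870 m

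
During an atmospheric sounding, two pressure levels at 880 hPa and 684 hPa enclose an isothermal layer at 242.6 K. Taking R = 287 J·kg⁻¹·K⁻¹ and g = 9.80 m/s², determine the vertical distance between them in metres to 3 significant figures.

Hypsometric equation: Δz = (R T̄/g) ln(P₁/P₂).
R T̄/g = 287 × 242.6 / 9.80 = 7104.7 m.
ln(880/684) = ln(1.2865) = 0.25193.
Δz = 7104.7 × 0.25193 = 1789.9 m.

Δz ≈ 1790 m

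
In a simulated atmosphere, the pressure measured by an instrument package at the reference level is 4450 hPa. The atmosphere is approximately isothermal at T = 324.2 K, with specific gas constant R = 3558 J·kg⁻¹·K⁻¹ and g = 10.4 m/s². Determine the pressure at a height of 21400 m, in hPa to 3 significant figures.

P ≈ 3670 hPa

Scale height: H = RT/g = 3558 × 324.2 / 10.4 = 110910 m.
Barometric formula: P = P₀ exp(−z/H).
z/H = 21400/110910 = 0.19295; exp(−0.19295) = 0.82452.
P = 4450 × 0.82452 = 3669.1 hPa.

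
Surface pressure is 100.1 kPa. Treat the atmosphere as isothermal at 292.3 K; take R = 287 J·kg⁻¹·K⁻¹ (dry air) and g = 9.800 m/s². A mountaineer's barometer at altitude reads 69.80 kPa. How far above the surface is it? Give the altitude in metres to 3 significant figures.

z ≈ 3090 m

Scale height: H = RT/g = 287 × 292.3 / 9.800 = 8560.2 m.
Invert the barometric formula: z = H ln(P₀/P).
P₀/P = 100.1/69.80 = 1.4341; ln(1.4341) = 0.36054.
z = 8560.2 × 0.36054 = 3086.3 m.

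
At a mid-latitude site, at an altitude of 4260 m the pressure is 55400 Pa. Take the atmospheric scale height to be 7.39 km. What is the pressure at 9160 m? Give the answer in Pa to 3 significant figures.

P ≈ 28500 Pa

Between two levels, P₂ = P₁ exp(−Δz/H) with Δz = z₂ − z₁.
Δz = 9160.0 − 4260.0 = 4900.0 m; Δz/H = 4900.0/7390.0 = 0.66306.
P₂ = 55400 × exp(−0.66306) = 55400 × 0.51527 = 28546 Pa.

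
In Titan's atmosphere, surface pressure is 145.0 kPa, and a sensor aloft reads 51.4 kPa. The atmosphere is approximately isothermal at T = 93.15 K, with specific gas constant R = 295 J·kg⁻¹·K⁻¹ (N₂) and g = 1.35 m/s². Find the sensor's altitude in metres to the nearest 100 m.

Scale height: H = RT/g = 295 × 93.15 / 1.35 = 20355 m.
Invert the barometric formula: z = H ln(P₀/P).
P₀/P = 145.0/51.4 = 2.8210; ln(2.8210) = 1.0371.
z = 20355 × 1.0371 = 21110 m.

z ≈ 21100 m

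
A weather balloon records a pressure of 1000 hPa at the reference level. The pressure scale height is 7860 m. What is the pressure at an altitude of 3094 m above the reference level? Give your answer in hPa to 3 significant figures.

Barometric formula: P = P₀ exp(−z/H).
z/H = 3094.0/7860.0 = 0.39364; exp(−0.39364) = 0.67460.
P = 1000 × 0.67460 = 674.60 hPa.

P ≈ 675 hPa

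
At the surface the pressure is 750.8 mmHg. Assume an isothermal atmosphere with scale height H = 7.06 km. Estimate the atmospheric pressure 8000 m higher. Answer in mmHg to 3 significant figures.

P ≈ 242 mmHg

Barometric formula: P = P₀ exp(−z/H).
z/H = 8000.0/7060.0 = 1.1331; exp(−1.1331) = 0.32203.
P = 750.8 × 0.32203 = 241.78 mmHg.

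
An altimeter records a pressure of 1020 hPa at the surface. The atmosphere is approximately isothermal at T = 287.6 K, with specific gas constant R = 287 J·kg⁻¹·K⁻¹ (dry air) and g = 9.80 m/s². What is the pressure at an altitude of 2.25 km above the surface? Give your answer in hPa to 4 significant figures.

P ≈ 780.9 hPa

Scale height: H = RT/g = 287 × 287.6 / 9.80 = 8422.6 m.
Barometric formula: P = P₀ exp(−z/H).
z/H = 2250.0/8422.6 = 0.26714; exp(−0.26714) = 0.76557.
P = 1020 × 0.76557 = 780.88 hPa.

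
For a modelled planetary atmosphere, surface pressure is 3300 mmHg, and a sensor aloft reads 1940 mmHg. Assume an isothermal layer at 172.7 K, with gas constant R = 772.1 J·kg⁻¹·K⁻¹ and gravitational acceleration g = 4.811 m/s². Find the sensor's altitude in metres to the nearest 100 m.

z ≈ 14700 m

Scale height: H = RT/g = 772.1 × 172.7 / 4.811 = 27716 m.
Invert the barometric formula: z = H ln(P₀/P).
P₀/P = 3300/1940 = 1.7010; ln(1.7010) = 0.53122.
z = 27716 × 0.53122 = 14723 m.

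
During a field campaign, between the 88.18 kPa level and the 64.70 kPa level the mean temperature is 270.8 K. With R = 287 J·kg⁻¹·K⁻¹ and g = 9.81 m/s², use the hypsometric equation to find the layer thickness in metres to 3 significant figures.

Hypsometric equation: Δz = (R T̄/g) ln(P₁/P₂).
R T̄/g = 287 × 270.8 / 9.81 = 7922.5 m.
ln(88.18/64.70) = ln(1.3629) = 0.30961.
Δz = 7922.5 × 0.30961 = 2452.9 m.

Δz ≈ 2450 m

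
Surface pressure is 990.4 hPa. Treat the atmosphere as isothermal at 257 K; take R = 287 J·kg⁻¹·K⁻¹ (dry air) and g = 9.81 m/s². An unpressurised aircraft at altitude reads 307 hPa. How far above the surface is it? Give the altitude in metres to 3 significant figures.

Scale height: H = RT/g = 287 × 257 / 9.81 = 7518.8 m.
Invert the barometric formula: z = H ln(P₀/P).
P₀/P = 990.4/307 = 3.2261; ln(3.2261) = 1.1713.
z = 7518.8 × 1.1713 = 8806.8 m.

z ≈ 8810 m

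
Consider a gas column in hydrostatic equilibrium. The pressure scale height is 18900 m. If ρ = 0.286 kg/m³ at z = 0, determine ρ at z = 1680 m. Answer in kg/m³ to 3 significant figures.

ρ ≈ 0.262 kg/m³

In an isothermal atmosphere, density decays like pressure: ρ = ρ₀ exp(−z/H).
z/H = 1680.0/18900 = 0.088889; exp(−0.088889) = 0.91495.
ρ = 0.286 × 0.91495 = 0.26168 kg/m³.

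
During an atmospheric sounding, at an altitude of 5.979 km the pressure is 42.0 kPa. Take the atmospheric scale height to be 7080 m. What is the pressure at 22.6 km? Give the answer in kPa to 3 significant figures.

P ≈ 4.02 kPa

Between two levels, P₂ = P₁ exp(−Δz/H) with Δz = z₂ − z₁.
Δz = 22600 − 5979.0 = 16621 m; Δz/H = 16621/7080.0 = 2.3476.
P₂ = 42.0 × exp(−2.3476) = 42.0 × 0.095598 = 4.0151 kPa.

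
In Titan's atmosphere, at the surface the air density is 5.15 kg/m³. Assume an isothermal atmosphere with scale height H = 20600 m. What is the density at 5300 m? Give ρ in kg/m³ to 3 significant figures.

In an isothermal atmosphere, density decays like pressure: ρ = ρ₀ exp(−z/H).
z/H = 5300.0/20600 = 0.25728; exp(−0.25728) = 0.77315.
ρ = 5.15 × 0.77315 = 3.9817 kg/m³.

ρ ≈ 3.98 kg/m³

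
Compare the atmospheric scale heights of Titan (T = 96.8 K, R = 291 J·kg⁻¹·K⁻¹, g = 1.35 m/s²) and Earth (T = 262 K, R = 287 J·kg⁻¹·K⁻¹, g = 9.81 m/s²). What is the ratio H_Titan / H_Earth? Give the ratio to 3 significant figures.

H = RT/g for each body.
H_Titan = 291 × 96.8 / 1.35 = 20866 m.
H_Earth = 287 × 262 / 9.81 = 7665.0 m.
H_Titan/H_Earth = 20866/7665.0 = 2.7222.

H_Titan/H_Earth ≈ 2.72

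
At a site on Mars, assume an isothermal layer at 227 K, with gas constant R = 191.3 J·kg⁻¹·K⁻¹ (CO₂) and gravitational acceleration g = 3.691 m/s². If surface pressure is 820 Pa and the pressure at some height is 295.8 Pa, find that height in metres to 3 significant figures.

Scale height: H = RT/g = 191.3 × 227 / 3.691 = 11765 m.
Invert the barometric formula: z = H ln(P₀/P).
P₀/P = 820/295.8 = 2.7721; ln(2.7721) = 1.0196.
z = 11765 × 1.0196 = 11996 m.

z ≈ 12000 m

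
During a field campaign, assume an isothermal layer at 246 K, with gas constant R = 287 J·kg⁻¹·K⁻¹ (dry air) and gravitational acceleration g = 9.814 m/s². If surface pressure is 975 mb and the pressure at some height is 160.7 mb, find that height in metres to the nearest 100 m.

z ≈ 13000 m

Scale height: H = RT/g = 287 × 246 / 9.814 = 7194.0 m.
Invert the barometric formula: z = H ln(P₀/P).
P₀/P = 975/160.7 = 6.0672; ln(6.0672) = 1.8029.
z = 7194.0 × 1.8029 = 12970 m.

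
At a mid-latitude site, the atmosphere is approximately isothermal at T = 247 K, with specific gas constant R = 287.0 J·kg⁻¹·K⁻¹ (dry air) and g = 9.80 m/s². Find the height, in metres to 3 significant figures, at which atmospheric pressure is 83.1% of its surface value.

z ≈ 1340 m

Scale height: H = RT/g = 287.0 × 247 / 9.80 = 7233.6 m.
Set P/P₀ = exp(−z/H) = 0.831, so z = −H ln(0.831).
−ln(0.831) = 0.18513; z = 7233.6 × 0.18513 = 1339.2 m.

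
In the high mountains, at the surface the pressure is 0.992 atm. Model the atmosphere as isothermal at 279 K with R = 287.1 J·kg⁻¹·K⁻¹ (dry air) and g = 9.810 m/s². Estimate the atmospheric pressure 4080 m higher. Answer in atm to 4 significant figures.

P ≈ 0.6019 atm

Scale height: H = RT/g = 287.1 × 279 / 9.810 = 8165.2 m.
Barometric formula: P = P₀ exp(−z/H).
z/H = 4080.0/8165.2 = 0.49968; exp(−0.49968) = 0.60672.
P = 0.992 × 0.60672 = 0.60187 atm.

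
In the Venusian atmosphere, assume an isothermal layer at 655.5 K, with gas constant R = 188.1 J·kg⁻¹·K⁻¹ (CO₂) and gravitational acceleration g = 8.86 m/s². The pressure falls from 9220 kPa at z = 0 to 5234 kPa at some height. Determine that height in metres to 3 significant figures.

z ≈ 7880 m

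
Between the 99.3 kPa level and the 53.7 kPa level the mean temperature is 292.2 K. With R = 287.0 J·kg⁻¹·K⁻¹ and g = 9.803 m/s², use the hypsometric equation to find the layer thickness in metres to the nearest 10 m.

Hypsometric equation: Δz = (R T̄/g) ln(P₁/P₂).
R T̄/g = 287.0 × 292.2 / 9.803 = 8554.7 m.
ln(99.3/53.7) = ln(1.8492) = 0.61475.
Δz = 8554.7 × 0.61475 = 5259.0 m.

Δz ≈ 5260 m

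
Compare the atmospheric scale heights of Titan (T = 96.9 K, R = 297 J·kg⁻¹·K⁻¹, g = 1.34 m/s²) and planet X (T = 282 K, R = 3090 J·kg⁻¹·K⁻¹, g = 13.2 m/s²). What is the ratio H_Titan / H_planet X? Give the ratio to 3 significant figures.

H_Titan/H_planet X ≈ 0.325

H = RT/g for each body.
H_Titan = 297 × 96.9 / 1.34 = 21477 m.
H_planet X = 3090 × 282 / 13.2 = 66014 m.
H_Titan/H_planet X = 21477/66014 = 0.32534.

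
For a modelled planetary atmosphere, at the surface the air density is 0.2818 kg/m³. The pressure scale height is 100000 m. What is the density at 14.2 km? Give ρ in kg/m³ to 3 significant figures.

ρ ≈ 0.244 kg/m³

In an isothermal atmosphere, density decays like pressure: ρ = ρ₀ exp(−z/H).
z/H = 14200/100000 = 0.14200; exp(−0.14200) = 0.86762.
ρ = 0.2818 × 0.86762 = 0.24450 kg/m³.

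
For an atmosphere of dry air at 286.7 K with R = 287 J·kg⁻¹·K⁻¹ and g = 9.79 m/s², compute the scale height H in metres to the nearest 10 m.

H ≈ 8400 m

The scale height of an isothermal atmosphere is H = RT/g.
H = 287 × 286.7 / 9.79 = 82283/9.79 = 8404.8 m.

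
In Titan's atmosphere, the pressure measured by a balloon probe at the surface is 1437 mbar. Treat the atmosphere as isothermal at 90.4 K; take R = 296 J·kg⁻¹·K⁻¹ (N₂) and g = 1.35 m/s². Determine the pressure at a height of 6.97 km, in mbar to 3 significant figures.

Scale height: H = RT/g = 296 × 90.4 / 1.35 = 19821 m.
Barometric formula: P = P₀ exp(−z/H).
z/H = 6970.0/19821 = 0.35165; exp(−0.35165) = 0.70353.
P = 1437 × 0.70353 = 1011.0 mbar.

P ≈ 1010 mbar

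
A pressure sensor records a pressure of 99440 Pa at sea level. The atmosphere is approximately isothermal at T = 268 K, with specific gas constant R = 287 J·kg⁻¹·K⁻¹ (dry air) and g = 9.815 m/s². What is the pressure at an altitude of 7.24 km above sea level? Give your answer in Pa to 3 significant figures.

P ≈ 39500 Pa

Scale height: H = RT/g = 287 × 268 / 9.815 = 7836.6 m.
Barometric formula: P = P₀ exp(−z/H).
z/H = 7240.0/7836.6 = 0.92387; exp(−0.92387) = 0.39698.
P = 99440 × 0.39698 = 39476 Pa.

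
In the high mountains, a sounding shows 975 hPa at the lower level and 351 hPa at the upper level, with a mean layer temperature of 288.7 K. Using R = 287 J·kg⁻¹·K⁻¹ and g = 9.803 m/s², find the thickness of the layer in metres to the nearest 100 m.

Δz ≈ 8600 m

Hypsometric equation: Δz = (R T̄/g) ln(P₁/P₂).
R T̄/g = 287 × 288.7 / 9.803 = 8452.2 m.
ln(975/351) = ln(2.7778) = 1.0217.
Δz = 8452.2 × 1.0217 = 8635.6 m.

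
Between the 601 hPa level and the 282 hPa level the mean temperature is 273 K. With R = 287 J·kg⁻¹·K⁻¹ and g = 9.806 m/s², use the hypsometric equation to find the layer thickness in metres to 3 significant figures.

Hypsometric equation: Δz = (R T̄/g) ln(P₁/P₂).
R T̄/g = 287 × 273 / 9.806 = 7990.1 m.
ln(601/282) = ln(2.1312) = 0.75669.
Δz = 7990.1 × 0.75669 = 6046.0 m.

Δz ≈ 6050 m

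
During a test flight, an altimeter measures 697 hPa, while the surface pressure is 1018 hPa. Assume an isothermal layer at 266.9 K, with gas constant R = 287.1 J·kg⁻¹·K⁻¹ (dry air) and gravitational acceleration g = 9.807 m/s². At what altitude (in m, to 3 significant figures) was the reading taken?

Scale height: H = RT/g = 287.1 × 266.9 / 9.807 = 7813.5 m.
Invert the barometric formula: z = H ln(P₀/P).
P₀/P = 1018/697 = 1.4605; ln(1.4605) = 0.37878.
z = 7813.5 × 0.37878 = 2959.6 m.

z ≈ 2960 m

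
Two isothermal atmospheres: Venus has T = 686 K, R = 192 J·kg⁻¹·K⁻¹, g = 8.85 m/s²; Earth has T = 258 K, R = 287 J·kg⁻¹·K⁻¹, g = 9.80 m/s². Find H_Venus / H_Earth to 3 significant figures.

H_Venus/H_Earth ≈ 1.97

H = RT/g for each body.
H_Venus = 192 × 686 / 8.85 = 14883 m.
H_Earth = 287 × 258 / 9.80 = 7555.7 m.
H_Venus/H_Earth = 14883/7555.7 = 1.9698.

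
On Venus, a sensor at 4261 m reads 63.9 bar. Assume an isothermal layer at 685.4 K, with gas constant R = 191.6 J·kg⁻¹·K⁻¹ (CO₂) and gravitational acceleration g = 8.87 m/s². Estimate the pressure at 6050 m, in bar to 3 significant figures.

P ≈ 56.6 bar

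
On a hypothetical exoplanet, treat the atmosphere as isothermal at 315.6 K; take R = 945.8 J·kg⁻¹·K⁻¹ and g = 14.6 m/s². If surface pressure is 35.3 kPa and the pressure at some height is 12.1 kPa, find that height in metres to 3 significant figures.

Scale height: H = RT/g = 945.8 × 315.6 / 14.6 = 20445 m.
Invert the barometric formula: z = H ln(P₀/P).
P₀/P = 35.3/12.1 = 2.9174; ln(2.9174) = 1.0707.
z = 20445 × 1.0707 = 21890 m.

z ≈ 21900 m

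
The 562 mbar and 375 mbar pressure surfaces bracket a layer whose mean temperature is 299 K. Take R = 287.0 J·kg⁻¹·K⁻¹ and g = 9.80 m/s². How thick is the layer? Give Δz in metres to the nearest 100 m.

Hypsometric equation: Δz = (R T̄/g) ln(P₁/P₂).
R T̄/g = 287.0 × 299 / 9.80 = 8756.4 m.
ln(562/375) = ln(1.4987) = 0.40460.
Δz = 8756.4 × 0.40460 = 3542.8 m.

Δz ≈ 3500 m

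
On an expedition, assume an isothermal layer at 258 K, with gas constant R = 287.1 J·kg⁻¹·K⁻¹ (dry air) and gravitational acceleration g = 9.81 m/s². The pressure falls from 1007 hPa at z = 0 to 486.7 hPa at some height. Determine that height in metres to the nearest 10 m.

z ≈ 5490 m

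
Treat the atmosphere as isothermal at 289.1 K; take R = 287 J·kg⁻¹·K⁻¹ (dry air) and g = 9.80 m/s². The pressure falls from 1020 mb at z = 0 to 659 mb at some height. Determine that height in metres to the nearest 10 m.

Scale height: H = RT/g = 287 × 289.1 / 9.80 = 8466.5 m.
Invert the barometric formula: z = H ln(P₀/P).
P₀/P = 1020/659 = 1.5478; ln(1.5478) = 0.43683.
z = 8466.5 × 0.43683 = 3698.4 m.

z ≈ 3700 m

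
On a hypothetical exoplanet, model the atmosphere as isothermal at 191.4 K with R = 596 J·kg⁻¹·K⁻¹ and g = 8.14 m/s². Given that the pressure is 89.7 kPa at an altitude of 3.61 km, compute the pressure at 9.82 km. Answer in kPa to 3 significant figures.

P ≈ 57.6 kPa

Scale height: H = RT/g = 596 × 191.4 / 8.14 = 14014 m.
Between two levels, P₂ = P₁ exp(−Δz/H) with Δz = z₂ − z₁.
Δz = 9820.0 − 3610.0 = 6210.0 m; Δz/H = 6210.0/14014 = 0.44313.
P₂ = 89.7 × exp(−0.44313) = 89.7 × 0.64202 = 57.589 kPa.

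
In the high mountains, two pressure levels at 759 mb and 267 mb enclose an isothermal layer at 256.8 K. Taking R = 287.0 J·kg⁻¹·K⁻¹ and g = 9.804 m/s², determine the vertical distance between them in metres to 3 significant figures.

Δz ≈ 7850 m

Hypsometric equation: Δz = (R T̄/g) ln(P₁/P₂).
R T̄/g = 287.0 × 256.8 / 9.804 = 7517.5 m.
ln(759/267) = ln(2.8427) = 1.0448.
Δz = 7517.5 × 1.0448 = 7854.3 m.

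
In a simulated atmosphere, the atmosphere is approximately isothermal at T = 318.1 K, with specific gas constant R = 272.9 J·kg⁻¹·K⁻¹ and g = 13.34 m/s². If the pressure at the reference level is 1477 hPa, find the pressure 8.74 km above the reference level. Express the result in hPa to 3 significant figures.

Scale height: H = RT/g = 272.9 × 318.1 / 13.34 = 6507.5 m.
Barometric formula: P = P₀ exp(−z/H).
z/H = 8740.0/6507.5 = 1.3431; exp(−1.3431) = 0.26104.
P = 1477 × 0.26104 = 385.56 hPa.

P ≈ 386 hPa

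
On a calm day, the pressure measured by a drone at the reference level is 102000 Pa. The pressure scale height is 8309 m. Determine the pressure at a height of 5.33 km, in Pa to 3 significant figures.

Barometric formula: P = P₀ exp(−z/H).
z/H = 5330.0/8309.0 = 0.64147; exp(−0.64147) = 0.52652.
P = 102000 × 0.52652 = 53705 Pa.

P ≈ 53700 Pa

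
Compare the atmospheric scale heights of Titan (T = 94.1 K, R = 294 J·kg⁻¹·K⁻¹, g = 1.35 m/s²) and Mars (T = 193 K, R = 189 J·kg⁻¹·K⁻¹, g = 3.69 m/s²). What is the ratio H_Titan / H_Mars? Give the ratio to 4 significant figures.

H = RT/g for each body.
H_Titan = 294 × 94.1 / 1.35 = 20493 m.
H_Mars = 189 × 193 / 3.69 = 9885.4 m.
H_Titan/H_Mars = 20493/9885.4 = 2.0731.

H_Titan/H_Mars ≈ 2.073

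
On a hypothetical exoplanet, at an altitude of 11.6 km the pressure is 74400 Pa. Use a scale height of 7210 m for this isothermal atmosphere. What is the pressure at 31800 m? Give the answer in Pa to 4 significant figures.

P ≈ 4517 Pa

Between two levels, P₂ = P₁ exp(−Δz/H) with Δz = z₂ − z₁.
Δz = 31800 − 11600 = 20200 m; Δz/H = 20200/7210.0 = 2.8017.
P₂ = 74400 × exp(−2.8017) = 74400 × 0.060707 = 4516.6 Pa.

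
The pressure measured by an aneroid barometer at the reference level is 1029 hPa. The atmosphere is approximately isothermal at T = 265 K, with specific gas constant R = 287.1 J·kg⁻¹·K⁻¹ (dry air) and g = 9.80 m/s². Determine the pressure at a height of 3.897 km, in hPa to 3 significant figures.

Scale height: H = RT/g = 287.1 × 265 / 9.80 = 7763.4 m.
Barometric formula: P = P₀ exp(−z/H).
z/H = 3897.0/7763.4 = 0.50197; exp(−0.50197) = 0.60534.
P = 1029 × 0.60534 = 622.89 hPa.

P ≈ 623 hPa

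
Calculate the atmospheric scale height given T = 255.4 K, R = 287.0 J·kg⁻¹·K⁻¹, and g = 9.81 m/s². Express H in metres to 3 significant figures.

H ≈ 7470 m

The scale height of an isothermal atmosphere is H = RT/g.
H = 287.0 × 255.4 / 9.81 = 73300/9.81 = 7472.0 m.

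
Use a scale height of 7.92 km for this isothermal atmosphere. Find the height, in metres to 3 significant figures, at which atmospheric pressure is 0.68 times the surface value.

Set P/P₀ = exp(−z/H) = 0.68, so z = −H ln(0.68).
−ln(0.68) = 0.38566; z = 7920.0 × 0.38566 = 3054.4 m.

z ≈ 3050 m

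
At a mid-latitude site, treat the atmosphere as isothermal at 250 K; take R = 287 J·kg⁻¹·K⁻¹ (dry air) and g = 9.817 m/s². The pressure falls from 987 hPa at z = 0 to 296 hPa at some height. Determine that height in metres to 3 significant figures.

Scale height: H = RT/g = 287 × 250 / 9.817 = 7308.8 m.
Invert the barometric formula: z = H ln(P₀/P).
P₀/P = 987/296 = 3.3345; ln(3.3345) = 1.2043.
z = 7308.8 × 1.2043 = 8802.0 m.

z ≈ 8800 m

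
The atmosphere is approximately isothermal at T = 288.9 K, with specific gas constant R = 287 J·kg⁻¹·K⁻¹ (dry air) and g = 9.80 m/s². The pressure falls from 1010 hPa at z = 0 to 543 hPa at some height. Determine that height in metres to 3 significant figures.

z ≈ 5250 m

Scale height: H = RT/g = 287 × 288.9 / 9.80 = 8460.6 m.
Invert the barometric formula: z = H ln(P₀/P).
P₀/P = 1010/543 = 1.8600; ln(1.8600) = 0.62058.
z = 8460.6 × 0.62058 = 5250.5 m.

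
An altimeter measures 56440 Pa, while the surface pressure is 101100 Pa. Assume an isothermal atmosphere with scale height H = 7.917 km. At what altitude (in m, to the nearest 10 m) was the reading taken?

Invert the barometric formula: z = H ln(P₀/P).
P₀/P = 101100/56440 = 1.7913; ln(1.7913) = 0.58294.
z = 7917.0 × 0.58294 = 4615.1 m.

z ≈ 4620 m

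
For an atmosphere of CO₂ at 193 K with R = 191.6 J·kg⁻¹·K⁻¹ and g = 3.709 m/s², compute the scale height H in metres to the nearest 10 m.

The scale height of an isothermal atmosphere is H = RT/g.
H = 191.6 × 193 / 3.709 = 36979/3.709 = 9970.1 m.

H ≈ 9970 m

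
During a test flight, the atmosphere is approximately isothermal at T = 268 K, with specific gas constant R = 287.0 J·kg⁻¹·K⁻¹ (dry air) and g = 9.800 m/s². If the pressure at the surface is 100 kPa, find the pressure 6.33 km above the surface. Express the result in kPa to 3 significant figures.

P ≈ 44.6 kPa

Scale height: H = RT/g = 287.0 × 268 / 9.800 = 7848.6 m.
Barometric formula: P = P₀ exp(−z/H).
z/H = 6330.0/7848.6 = 0.80651; exp(−0.80651) = 0.44641.
P = 100 × 0.44641 = 44.641 kPa.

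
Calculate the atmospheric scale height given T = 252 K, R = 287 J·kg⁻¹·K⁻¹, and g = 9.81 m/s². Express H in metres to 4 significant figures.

H ≈ 7372 m

The scale height of an isothermal atmosphere is H = RT/g.
H = 287 × 252 / 9.81 = 72324/9.81 = 7372.5 m.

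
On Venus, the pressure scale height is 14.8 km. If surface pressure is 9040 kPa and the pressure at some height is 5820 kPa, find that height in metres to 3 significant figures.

Invert the barometric formula: z = H ln(P₀/P).
P₀/P = 9040/5820 = 1.5533; ln(1.5533) = 0.44038.
z = 14800 × 0.44038 = 6517.6 m.

z ≈ 6520 m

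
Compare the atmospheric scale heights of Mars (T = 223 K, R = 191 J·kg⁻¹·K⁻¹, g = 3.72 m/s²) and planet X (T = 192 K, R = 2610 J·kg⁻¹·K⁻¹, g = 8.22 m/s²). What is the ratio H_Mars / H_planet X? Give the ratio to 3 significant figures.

H = RT/g for each body.
H_Mars = 191 × 223 / 3.72 = 11450 m.
H_planet X = 2610 × 192 / 8.22 = 60964 m.
H_Mars/H_planet X = 11450/60964 = 0.18782.

H_Mars/H_planet X ≈ 0.188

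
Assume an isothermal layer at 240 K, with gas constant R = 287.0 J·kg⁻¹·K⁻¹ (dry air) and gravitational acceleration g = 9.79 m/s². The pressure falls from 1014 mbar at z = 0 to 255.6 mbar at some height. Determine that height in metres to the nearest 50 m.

z ≈ 9700 m

Scale height: H = RT/g = 287.0 × 240 / 9.79 = 7035.8 m.
Invert the barometric formula: z = H ln(P₀/P).
P₀/P = 1014/255.6 = 3.9671; ln(3.9671) = 1.3780.
z = 7035.8 × 1.3780 = 9695.3 m.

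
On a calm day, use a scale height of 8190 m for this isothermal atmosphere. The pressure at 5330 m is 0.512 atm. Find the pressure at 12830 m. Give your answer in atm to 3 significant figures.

Between two levels, P₂ = P₁ exp(−Δz/H) with Δz = z₂ − z₁.
Δz = 12830 − 5330.0 = 7500.0 m; Δz/H = 7500.0/8190.0 = 0.91575.
P₂ = 0.512 × exp(−0.91575) = 0.512 × 0.40022 = 0.20491 atm.

P ≈ 0.205 atm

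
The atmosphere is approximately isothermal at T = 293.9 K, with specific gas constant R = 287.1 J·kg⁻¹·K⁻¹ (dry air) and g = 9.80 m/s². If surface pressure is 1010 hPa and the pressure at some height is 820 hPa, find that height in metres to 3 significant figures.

z ≈ 1790 m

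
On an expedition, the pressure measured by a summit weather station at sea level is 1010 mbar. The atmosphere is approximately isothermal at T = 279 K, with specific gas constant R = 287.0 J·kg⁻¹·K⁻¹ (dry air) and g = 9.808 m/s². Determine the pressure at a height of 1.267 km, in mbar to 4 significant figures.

Scale height: H = RT/g = 287.0 × 279 / 9.808 = 8164.0 m.
Barometric formula: P = P₀ exp(−z/H).
z/H = 1267.0/8164.0 = 0.15519; exp(−0.15519) = 0.85625.
P = 1010 × 0.85625 = 864.81 mbar.

P ≈ 864.8 mbar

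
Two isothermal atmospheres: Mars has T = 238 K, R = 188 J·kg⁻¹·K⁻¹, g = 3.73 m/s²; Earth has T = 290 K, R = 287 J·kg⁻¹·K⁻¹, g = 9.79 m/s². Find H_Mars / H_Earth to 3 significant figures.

H = RT/g for each body.
H_Mars = 188 × 238 / 3.73 = 11996 m.
H_Earth = 287 × 290 / 9.79 = 8501.5 m.
H_Mars/H_Earth = 11996/8501.5 = 1.4110.

H_Mars/H_Earth ≈ 1.41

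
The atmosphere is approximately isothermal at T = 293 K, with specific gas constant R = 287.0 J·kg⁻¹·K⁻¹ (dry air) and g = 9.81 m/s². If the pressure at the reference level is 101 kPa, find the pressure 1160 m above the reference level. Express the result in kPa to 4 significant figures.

Scale height: H = RT/g = 287.0 × 293 / 9.81 = 8572.0 m.
Barometric formula: P = P₀ exp(−z/H).
z/H = 1160.0/8572.0 = 0.13532; exp(−0.13532) = 0.87344.
P = 101 × 0.87344 = 88.217 kPa.

P ≈ 88.22 kPa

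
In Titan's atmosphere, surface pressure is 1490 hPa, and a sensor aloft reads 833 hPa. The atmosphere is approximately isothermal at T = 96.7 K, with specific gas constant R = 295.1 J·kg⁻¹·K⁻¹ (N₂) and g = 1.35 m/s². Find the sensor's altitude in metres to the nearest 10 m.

Scale height: H = RT/g = 295.1 × 96.7 / 1.35 = 21138 m.
Invert the barometric formula: z = H ln(P₀/P).
P₀/P = 1490/833 = 1.7887; ln(1.7887) = 0.58149.
z = 21138 × 0.58149 = 12292 m.

z ≈ 12290 m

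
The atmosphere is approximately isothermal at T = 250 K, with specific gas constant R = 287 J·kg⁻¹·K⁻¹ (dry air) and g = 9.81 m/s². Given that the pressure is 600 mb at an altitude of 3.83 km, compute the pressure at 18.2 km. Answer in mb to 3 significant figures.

Scale height: H = RT/g = 287 × 250 / 9.81 = 7314.0 m.
Between two levels, P₂ = P₁ exp(−Δz/H) with Δz = z₂ − z₁.
Δz = 18200 − 3830.0 = 14370 m; Δz/H = 14370/7314.0 = 1.9647.
P₂ = 600 × exp(−1.9647) = 600 × 0.14020 = 84.120 mb.

P ≈ 84.1 mb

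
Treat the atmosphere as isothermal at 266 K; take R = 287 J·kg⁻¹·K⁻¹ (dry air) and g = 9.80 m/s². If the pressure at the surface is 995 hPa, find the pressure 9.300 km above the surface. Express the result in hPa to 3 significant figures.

P ≈ 302 hPa

Scale height: H = RT/g = 287 × 266 / 9.80 = 7790.0 m.
Barometric formula: P = P₀ exp(−z/H).
z/H = 9300.0/7790.0 = 1.1938; exp(−1.1938) = 0.30307.
P = 995 × 0.30307 = 301.55 hPa.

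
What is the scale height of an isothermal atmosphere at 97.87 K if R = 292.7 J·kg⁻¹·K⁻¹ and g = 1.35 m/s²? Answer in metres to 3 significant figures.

The scale height of an isothermal atmosphere is H = RT/g.
H = 292.7 × 97.87 / 1.35 = 28647/1.35 = 21220 m.

H ≈ 21200 m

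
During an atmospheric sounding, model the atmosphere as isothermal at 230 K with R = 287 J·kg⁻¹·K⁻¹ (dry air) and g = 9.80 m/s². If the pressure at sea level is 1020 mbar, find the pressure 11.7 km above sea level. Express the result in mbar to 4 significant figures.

Scale height: H = RT/g = 287 × 230 / 9.80 = 6735.7 m.
Barometric formula: P = P₀ exp(−z/H).
z/H = 11700/6735.7 = 1.7370; exp(−1.7370) = 0.17605.
P = 1020 × 0.17605 = 179.57 mbar.

P ≈ 179.6 mbar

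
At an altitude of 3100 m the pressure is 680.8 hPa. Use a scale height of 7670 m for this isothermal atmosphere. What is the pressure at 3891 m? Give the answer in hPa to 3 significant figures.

P ≈ 614 hPa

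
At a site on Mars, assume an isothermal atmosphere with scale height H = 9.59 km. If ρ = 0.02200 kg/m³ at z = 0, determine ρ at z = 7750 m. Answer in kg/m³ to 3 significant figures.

ρ ≈ 0.00981 kg/m³

In an isothermal atmosphere, density decays like pressure: ρ = ρ₀ exp(−z/H).
z/H = 7750.0/9590.0 = 0.80813; exp(−0.80813) = 0.44569.
ρ = 0.02200 × 0.44569 = 0.0098052 kg/m³.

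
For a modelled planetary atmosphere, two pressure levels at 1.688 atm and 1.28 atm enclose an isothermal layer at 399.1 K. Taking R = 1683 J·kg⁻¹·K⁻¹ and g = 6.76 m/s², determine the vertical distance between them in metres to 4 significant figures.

Hypsometric equation: Δz = (R T̄/g) ln(P₁/P₂).
R T̄/g = 1683 × 399.1 / 6.76 = 99362 m.
ln(1.688/1.28) = ln(1.3187) = 0.27665.
Δz = 99362 × 0.27665 = 27488 m.

Δz ≈ 27490 m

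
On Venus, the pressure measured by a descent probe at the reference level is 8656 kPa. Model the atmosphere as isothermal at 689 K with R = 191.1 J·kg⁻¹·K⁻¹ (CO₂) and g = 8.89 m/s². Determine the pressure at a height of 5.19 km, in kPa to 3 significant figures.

Scale height: H = RT/g = 191.1 × 689 / 8.89 = 14811 m.
Barometric formula: P = P₀ exp(−z/H).
z/H = 5190.0/14811 = 0.35042; exp(−0.35042) = 0.70439.
P = 8656 × 0.70439 = 6097.2 kPa.

P ≈ 6100 kPa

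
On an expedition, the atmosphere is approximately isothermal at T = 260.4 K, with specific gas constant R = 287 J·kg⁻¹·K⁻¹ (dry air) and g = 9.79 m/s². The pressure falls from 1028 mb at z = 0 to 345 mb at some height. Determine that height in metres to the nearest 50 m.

z ≈ 8350 m

Scale height: H = RT/g = 287 × 260.4 / 9.79 = 7633.8 m.
Invert the barometric formula: z = H ln(P₀/P).
P₀/P = 1028/345 = 2.9797; ln(2.9797) = 1.0918.
z = 7633.8 × 1.0918 = 8334.6 m.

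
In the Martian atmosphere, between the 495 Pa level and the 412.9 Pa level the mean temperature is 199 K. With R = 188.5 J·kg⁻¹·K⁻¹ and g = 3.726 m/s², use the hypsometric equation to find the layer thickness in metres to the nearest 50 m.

Δz ≈ 1850 m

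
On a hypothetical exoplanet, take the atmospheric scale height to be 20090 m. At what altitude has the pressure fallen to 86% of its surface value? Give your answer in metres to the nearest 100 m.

z ≈ 3000 m

Set P/P₀ = exp(−z/H) = 0.86, so z = −H ln(0.86).
−ln(0.86) = 0.15082; z = 20090 × 0.15082 = 3030.0 m.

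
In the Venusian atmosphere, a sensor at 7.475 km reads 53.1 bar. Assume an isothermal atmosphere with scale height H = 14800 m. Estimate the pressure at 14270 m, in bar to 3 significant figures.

P ≈ 33.6 bar

Between two levels, P₂ = P₁ exp(−Δz/H) with Δz = z₂ − z₁.
Δz = 14270 − 7475.0 = 6795.0 m; Δz/H = 6795.0/14800 = 0.45912.
P₂ = 53.1 × exp(−0.45912) = 53.1 × 0.63184 = 33.551 bar.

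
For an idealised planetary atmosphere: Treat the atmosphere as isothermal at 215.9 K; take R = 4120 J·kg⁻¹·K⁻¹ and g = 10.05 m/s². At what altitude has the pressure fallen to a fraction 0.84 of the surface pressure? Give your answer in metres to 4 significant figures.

Scale height: H = RT/g = 4120 × 215.9 / 10.05 = 88508 m.
Set P/P₀ = exp(−z/H) = 0.84, so z = −H ln(0.84).
−ln(0.84) = 0.17435; z = 88508 × 0.17435 = 15431 m.

z ≈ 15430 m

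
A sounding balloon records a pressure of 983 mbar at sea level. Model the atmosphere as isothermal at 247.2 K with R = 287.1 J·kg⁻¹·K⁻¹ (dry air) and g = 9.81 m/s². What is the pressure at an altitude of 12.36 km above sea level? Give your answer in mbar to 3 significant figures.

Scale height: H = RT/g = 287.1 × 247.2 / 9.81 = 7234.6 m.
Barometric formula: P = P₀ exp(−z/H).
z/H = 12360/7234.6 = 1.7085; exp(−1.7085) = 0.18114.
P = 983 × 0.18114 = 178.06 mbar.

P ≈ 178 mbar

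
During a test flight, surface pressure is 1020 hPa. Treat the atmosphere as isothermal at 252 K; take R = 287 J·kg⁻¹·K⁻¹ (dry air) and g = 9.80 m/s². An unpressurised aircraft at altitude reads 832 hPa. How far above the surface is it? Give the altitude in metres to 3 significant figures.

Scale height: H = RT/g = 287 × 252 / 9.80 = 7380.0 m.
Invert the barometric formula: z = H ln(P₀/P).
P₀/P = 1020/832 = 1.2260; ln(1.2260) = 0.20376.
z = 7380.0 × 0.20376 = 1503.7 m.

z ≈ 1500 m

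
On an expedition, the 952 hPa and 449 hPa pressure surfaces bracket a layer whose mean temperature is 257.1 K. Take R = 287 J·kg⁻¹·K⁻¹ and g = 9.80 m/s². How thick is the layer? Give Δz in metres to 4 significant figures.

Hypsometric equation: Δz = (R T̄/g) ln(P₁/P₂).
R T̄/g = 287 × 257.1 / 9.80 = 7529.4 m.
ln(952/449) = ln(2.1203) = 0.75156.
Δz = 7529.4 × 0.75156 = 5658.8 m.

Δz ≈ 5659 m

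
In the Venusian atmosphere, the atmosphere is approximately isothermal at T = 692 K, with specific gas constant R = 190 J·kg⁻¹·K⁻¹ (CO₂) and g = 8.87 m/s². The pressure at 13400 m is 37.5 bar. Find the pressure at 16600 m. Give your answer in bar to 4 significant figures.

Scale height: H = RT/g = 190 × 692 / 8.87 = 14823 m.
Between two levels, P₂ = P₁ exp(−Δz/H) with Δz = z₂ − z₁.
Δz = 16600 − 13400 = 3200.0 m; Δz/H = 3200.0/14823 = 0.21588.
P₂ = 37.5 × exp(−0.21588) = 37.5 × 0.80583 = 30.219 bar.

P ≈ 30.22 bar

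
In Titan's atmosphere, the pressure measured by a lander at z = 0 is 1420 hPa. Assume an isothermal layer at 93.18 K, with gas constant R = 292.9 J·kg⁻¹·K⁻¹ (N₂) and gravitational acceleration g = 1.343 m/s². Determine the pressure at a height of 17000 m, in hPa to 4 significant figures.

P ≈ 615.2 hPa

Scale height: H = RT/g = 292.9 × 93.18 / 1.343 = 20322 m.
Barometric formula: P = P₀ exp(−z/H).
z/H = 17000/20322 = 0.83653; exp(−0.83653) = 0.43321.
P = 1420 × 0.43321 = 615.16 hPa.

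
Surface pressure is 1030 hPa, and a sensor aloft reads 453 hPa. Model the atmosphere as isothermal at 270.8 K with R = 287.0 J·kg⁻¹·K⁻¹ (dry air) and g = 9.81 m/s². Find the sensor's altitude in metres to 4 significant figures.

Scale height: H = RT/g = 287.0 × 270.8 / 9.81 = 7922.5 m.
Invert the barometric formula: z = H ln(P₀/P).
P₀/P = 1030/453 = 2.2737; ln(2.2737) = 0.82141.
z = 7922.5 × 0.82141 = 6507.6 m.

z ≈ 6508 m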